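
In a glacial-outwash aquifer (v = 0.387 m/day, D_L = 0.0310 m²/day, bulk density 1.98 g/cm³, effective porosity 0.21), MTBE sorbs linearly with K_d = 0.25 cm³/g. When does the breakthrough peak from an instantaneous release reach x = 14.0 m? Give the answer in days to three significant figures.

121 days

Retardation factor R = 1 + ρ_b·K_d/n = 1 + 1.98 × 0.25/0.21 = 3.357.
Sorption retards both mechanisms: v_R = v/R = 0.1153 m/day, D_R = D/R = 0.009234 m²/day.
Peak time from v_R²t² + 2D_R t − x² = 0: t = (√(D_R² + v_R²x²) − D_R)/v_R².
√(D_R² + v_R²x²) = √(0.009234² + 0.1153² × 14.0²) = 1.614; v_R² = 0.01329.
t = (1.614 − 0.009234)/0.01329 = 121 days.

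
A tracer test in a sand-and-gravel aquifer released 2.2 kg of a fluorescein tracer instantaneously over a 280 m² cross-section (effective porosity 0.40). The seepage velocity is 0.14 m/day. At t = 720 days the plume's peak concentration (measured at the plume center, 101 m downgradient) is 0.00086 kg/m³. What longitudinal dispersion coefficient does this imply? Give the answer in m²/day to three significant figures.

At the plume center C_max = M/(n_e·A·√(4πDt)), so D = M²/(4πt·(n_e·A·C_max)²).
n_e·A·C_max = 0.40 × 280 × 0.00086 = 0.09632 kg/m.
D = 2.2²/(4π × 720 × 0.09632²) = 0.0577 m²/day.

0.0577 m²/day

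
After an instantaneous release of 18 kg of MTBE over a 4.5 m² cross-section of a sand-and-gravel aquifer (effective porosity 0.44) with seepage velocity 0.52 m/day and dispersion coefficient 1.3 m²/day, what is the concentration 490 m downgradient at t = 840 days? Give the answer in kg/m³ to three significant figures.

0.0406 kg/m³

For an instantaneous plane source, C(x,t) = M/(n_e·A·√(4πDt)) · exp(−(x−vt)²/(4Dt)), with n_e·A the pore (flow) area.
Plume center vt = 0.52 × 840 = 436.8 m, so the well at 490 m is 53.2 m downgradient of the peak.
√(4πDt) = 117.1 m, giving peak height M/(n_e·A·√(4πDt)) = 18/(0.44 × 4.5 × 117.1) = 0.07763 kg/m³.
(x−vt)²/(4Dt) = (53.2)²/(4 × 1.3 × 840) = 0.6479; exp(−0.6479) = 0.5231.
C = 0.07763 × 0.5231 = 0.0406 kg/m³.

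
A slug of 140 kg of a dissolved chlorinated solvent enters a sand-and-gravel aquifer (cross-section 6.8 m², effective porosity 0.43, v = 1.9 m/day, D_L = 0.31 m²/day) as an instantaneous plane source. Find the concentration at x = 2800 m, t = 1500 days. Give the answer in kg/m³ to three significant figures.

For an instantaneous plane source, C(x,t) = M/(n_e·A·√(4πDt)) · exp(−(x−vt)²/(4Dt)), with n_e·A the pore (flow) area.
Plume center vt = 1.9 × 1500 = 2850 m, so the well at 2800 m is 50 m upgradient of the peak.
√(4πDt) = 76.44 m, giving peak height M/(n_e·A·√(4πDt)) = 140/(0.43 × 6.8 × 76.44) = 0.6264 kg/m³.
(x−vt)²/(4Dt) = (-50)²/(4 × 0.31 × 1500) = 1.344; exp(−1.344) = 0.2608.
C = 0.6264 × 0.2608 = 0.163 kg/m³.

0.163 kg/m³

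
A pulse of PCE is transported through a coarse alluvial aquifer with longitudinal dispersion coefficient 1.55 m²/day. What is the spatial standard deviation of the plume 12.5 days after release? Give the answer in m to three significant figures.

Dispersive spreading gives a Gaussian with σ² = 2Dt; advection only shifts the center.
σ = √(2 × 1.55 × 12.5) = 6.22 m.

6.22 m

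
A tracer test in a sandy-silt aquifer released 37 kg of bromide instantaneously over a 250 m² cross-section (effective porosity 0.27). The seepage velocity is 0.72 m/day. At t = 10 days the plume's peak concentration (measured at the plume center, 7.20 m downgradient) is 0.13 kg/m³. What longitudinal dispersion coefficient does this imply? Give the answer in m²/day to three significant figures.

0.141 m²/day

At the plume center C_max = M/(n_e·A·√(4πDt)), so D = M²/(4πt·(n_e·A·C_max)²).
n_e·A·C_max = 0.27 × 250 × 0.13 = 8.775 kg/m.
D = 37²/(4π × 10 × 8.775²) = 0.141 m²/day.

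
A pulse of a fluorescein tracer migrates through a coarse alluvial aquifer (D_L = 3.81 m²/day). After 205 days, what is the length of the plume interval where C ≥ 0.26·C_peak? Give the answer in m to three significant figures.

The plume is Gaussian with σ = √(2Dt) = √(2 × 3.81 × 205) = 39.52 m.
C/C_peak = exp(−Δx²/(2σ²)) = 0.26 ⇒ Δx = σ·√(−2 ln 0.26) = 39.52 × 1.641 = 64.85 m.
Width = 2Δx = 130 m.

130 m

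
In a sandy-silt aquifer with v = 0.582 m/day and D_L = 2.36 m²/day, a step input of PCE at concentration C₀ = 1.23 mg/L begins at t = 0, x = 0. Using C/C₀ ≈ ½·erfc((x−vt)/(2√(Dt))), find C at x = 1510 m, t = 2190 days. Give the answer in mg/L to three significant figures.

0.0127 mg/L

For a continuous step input, C/C₀ ≈ ½·erfc((x−vt)/(2√(Dt))).
vt = 0.582 × 2190 = 1274.58 m and 2√(Dt) = 2√(2.36 × 2190) = 143.8 m.
Argument (x−vt)/(2√(Dt)) = (1510 − 1274.58)/143.8 = 1.637; ½·erfc(1.637) = 0.01030.
C = 1.23 × 0.01030 = 0.0127 mg/L.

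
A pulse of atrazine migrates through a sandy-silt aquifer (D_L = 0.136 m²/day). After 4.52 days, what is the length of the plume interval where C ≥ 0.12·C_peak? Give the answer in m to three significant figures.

4.57 m

The plume is Gaussian with σ = √(2Dt) = √(2 × 0.136 × 4.52) = 1.109 m.
C/C_peak = exp(−Δx²/(2σ²)) = 0.12 ⇒ Δx = σ·√(−2 ln 0.12) = 1.109 × 2.059 = 2.283 m.
Width = 2Δx = 4.57 m.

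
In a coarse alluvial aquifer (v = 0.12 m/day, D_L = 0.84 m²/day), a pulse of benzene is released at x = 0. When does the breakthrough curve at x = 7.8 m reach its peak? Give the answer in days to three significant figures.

For the 1D instantaneous-source solution, setting ∂C/∂t = 0 at fixed x gives v²t² + 2Dt − x² = 0, so t = (√(D² + v²x²) − D)/v².
√(D² + v²x²) = √(0.84² + 0.12² × 7.8²) = 1.258; v² = 0.0144.
t = (1.258 − 0.84)/0.0144 = 29.0 days (vs. the pure-advection estimate x/v = 65.0 d).

29.0 days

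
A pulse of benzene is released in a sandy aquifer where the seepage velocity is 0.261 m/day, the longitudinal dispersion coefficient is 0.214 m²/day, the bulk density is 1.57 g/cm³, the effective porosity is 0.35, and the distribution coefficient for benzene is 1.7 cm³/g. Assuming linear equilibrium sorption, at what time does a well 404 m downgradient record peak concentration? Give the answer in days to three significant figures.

Retardation factor R = 1 + ρ_b·K_d/n = 1 + 1.57 × 1.7/0.35 = 8.626.
Sorption retards both mechanisms: v_R = v/R = 0.03026 m/day, D_R = D/R = 0.02481 m²/day.
Peak time from v_R²t² + 2D_R t − x² = 0: t = (√(D_R² + v_R²x²) − D_R)/v_R².
√(D_R² + v_R²x²) = √(0.02481² + 0.03026² × 404²) = 12.23; v_R² = 0.0009157.
t = (12.23 − 0.02481)/0.0009157 = 13300 days.

13300 days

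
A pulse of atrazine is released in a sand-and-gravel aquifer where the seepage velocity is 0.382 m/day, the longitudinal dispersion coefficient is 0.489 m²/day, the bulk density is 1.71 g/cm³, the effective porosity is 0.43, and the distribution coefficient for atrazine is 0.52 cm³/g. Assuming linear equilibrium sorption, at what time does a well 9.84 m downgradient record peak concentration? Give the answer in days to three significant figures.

69.4 days

Retardation factor R = 1 + ρ_b·K_d/n = 1 + 1.71 × 0.52/0.43 = 3.068.
Sorption retards both mechanisms: v_R = v/R = 0.1245 m/day, D_R = D/R = 0.1594 m²/day.
Peak time from v_R²t² + 2D_R t − x² = 0: t = (√(D_R² + v_R²x²) − D_R)/v_R².
√(D_R² + v_R²x²) = √(0.1594² + 0.1245² × 9.84²) = 1.235; v_R² = 0.01550.
t = (1.235 − 0.1594)/0.01550 = 69.4 days.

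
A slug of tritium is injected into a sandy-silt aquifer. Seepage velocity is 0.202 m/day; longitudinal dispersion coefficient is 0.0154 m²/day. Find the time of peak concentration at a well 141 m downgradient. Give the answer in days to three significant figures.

For the 1D instantaneous-source solution, setting ∂C/∂t = 0 at fixed x gives v²t² + 2Dt − x² = 0, so t = (√(D² + v²x²) − D)/v².
√(D² + v²x²) = √(0.0154² + 0.202² × 141²) = 28.48; v² = 0.040804.
t = (28.48 − 0.0154)/0.040804 = 698 days (vs. the pure-advection estimate x/v = 698 d).

698 days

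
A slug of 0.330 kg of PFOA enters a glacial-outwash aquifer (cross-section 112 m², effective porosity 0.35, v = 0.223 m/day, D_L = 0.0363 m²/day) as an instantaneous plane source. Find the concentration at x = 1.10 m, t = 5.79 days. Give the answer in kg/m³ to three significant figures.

0.00496 kg/m³

For an instantaneous plane source, C(x,t) = M/(n_e·A·√(4πDt)) · exp(−(x−vt)²/(4Dt)), with n_e·A the pore (flow) area.
Plume center vt = 0.223 × 5.79 = 1.29117 m, so the well at 1.10 m is 0.19117 m upgradient of the peak.
√(4πDt) = 1.625 m, giving peak height M/(n_e·A·√(4πDt)) = 0.330/(0.35 × 112 × 1.625) = 0.005181 kg/m³.
(x−vt)²/(4Dt) = (-0.19117)²/(4 × 0.0363 × 5.79) = 0.04347; exp(−0.04347) = 0.9575.
C = 0.005181 × 0.9575 = 0.00496 kg/m³.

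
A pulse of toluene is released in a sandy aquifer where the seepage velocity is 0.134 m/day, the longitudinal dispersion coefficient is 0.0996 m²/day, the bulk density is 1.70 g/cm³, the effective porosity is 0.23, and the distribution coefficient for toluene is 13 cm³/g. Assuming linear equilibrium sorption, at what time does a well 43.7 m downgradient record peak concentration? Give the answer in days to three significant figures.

Retardation factor R = 1 + ρ_b·K_d/n = 1 + 1.70 × 13/0.23 = 97.09.
Sorption retards both mechanisms: v_R = v/R = 0.001380 m/day, D_R = D/R = 0.001026 m²/day.
Peak time from v_R²t² + 2D_R t − x² = 0: t = (√(D_R² + v_R²x²) − D_R)/v_R².
√(D_R² + v_R²x²) = √(0.001026² + 0.001380² × 43.7²) = 0.06031; v_R² = 1.904e-06.
t = (0.06031 − 0.001026)/1.904e-06 = 31100 days.

31100 days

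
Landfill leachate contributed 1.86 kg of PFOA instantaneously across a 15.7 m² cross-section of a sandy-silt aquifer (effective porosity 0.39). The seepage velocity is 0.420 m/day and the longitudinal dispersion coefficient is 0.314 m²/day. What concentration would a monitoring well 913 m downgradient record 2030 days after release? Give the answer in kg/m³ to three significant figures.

For an instantaneous plane source, C(x,t) = M/(n_e·A·√(4πDt)) · exp(−(x−vt)²/(4Dt)), with n_e·A the pore (flow) area.
Plume center vt = 0.420 × 2030 = 852.6 m, so the well at 913 m is 60.4 m downgradient of the peak.
√(4πDt) = 89.50 m, giving peak height M/(n_e·A·√(4πDt)) = 1.86/(0.39 × 15.7 × 89.50) = 0.003394 kg/m³.
(x−vt)²/(4Dt) = (60.4)²/(4 × 0.314 × 2030) = 1.431; exp(−1.431) = 0.2391.
C = 0.003394 × 0.2391 = 0.000812 kg/m³.

0.000812 kg/m³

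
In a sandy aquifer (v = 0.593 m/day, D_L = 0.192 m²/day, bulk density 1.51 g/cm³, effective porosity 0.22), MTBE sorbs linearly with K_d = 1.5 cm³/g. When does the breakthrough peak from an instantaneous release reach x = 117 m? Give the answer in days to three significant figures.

Retardation factor R = 1 + ρ_b·K_d/n = 1 + 1.51 × 1.5/0.22 = 11.30.
Sorption retards both mechanisms: v_R = v/R = 0.05248 m/day, D_R = D/R = 0.01699 m²/day.
Peak time from v_R²t² + 2D_R t − x² = 0: t = (√(D_R² + v_R²x²) − D_R)/v_R².
√(D_R² + v_R²x²) = √(0.01699² + 0.05248² × 117²) = 6.140; v_R² = 0.002754.
t = (6.140 − 0.01699)/0.002754 = 2220 days.

2220 days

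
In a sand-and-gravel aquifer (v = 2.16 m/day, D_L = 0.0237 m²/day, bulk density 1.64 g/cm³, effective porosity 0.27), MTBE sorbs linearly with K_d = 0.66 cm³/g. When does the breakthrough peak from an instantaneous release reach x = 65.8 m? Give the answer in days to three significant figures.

Retardation factor R = 1 + ρ_b·K_d/n = 1 + 1.64 × 0.66/0.27 = 5.009.
Sorption retards both mechanisms: v_R = v/R = 0.4312 m/day, D_R = D/R = 0.004731 m²/day.
Peak time from v_R²t² + 2D_R t − x² = 0: t = (√(D_R² + v_R²x²) − D_R)/v_R².
√(D_R² + v_R²x²) = √(0.004731² + 0.4312² × 65.8²) = 28.37; v_R² = 0.1859.
t = (28.37 − 0.004731)/0.1859 = 153 days.

153 days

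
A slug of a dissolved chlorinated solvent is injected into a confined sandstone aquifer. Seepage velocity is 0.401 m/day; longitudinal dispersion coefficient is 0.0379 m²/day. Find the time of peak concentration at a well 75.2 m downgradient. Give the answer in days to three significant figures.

For the 1D instantaneous-source solution, setting ∂C/∂t = 0 at fixed x gives v²t² + 2Dt − x² = 0, so t = (√(D² + v²x²) − D)/v².
√(D² + v²x²) = √(0.0379² + 0.401² × 75.2²) = 30.16; v² = 0.160801.
t = (30.16 − 0.0379)/0.160801 = 187 days (vs. the pure-advection estimate x/v = 188 d).

187 days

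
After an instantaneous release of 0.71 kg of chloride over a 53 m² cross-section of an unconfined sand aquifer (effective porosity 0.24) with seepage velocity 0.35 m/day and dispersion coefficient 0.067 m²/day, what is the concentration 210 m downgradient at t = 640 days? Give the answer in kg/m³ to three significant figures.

0.000767 kg/m³

For an instantaneous plane source, C(x,t) = M/(n_e·A·√(4πDt)) · exp(−(x−vt)²/(4Dt)), with n_e·A the pore (flow) area.
Plume center vt = 0.35 × 640 = 224 m, so the well at 210 m is 14 m upgradient of the peak.
√(4πDt) = 23.21 m, giving peak height M/(n_e·A·√(4πDt)) = 0.71/(0.24 × 53 × 23.21) = 0.002405 kg/m³.
(x−vt)²/(4Dt) = (-14)²/(4 × 0.067 × 640) = 1.143; exp(−1.143) = 0.3189.
C = 0.002405 × 0.3189 = 0.000767 kg/m³.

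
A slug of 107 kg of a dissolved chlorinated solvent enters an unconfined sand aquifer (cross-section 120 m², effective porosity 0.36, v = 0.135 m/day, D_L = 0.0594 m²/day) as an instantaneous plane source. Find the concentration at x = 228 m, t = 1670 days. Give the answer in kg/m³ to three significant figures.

For an instantaneous plane source, C(x,t) = M/(n_e·A·√(4πDt)) · exp(−(x−vt)²/(4Dt)), with n_e·A the pore (flow) area.
Plume center vt = 0.135 × 1670 = 225.45 m, so the well at 228 m is 2.55 m downgradient of the peak.
√(4πDt) = 35.31 m, giving peak height M/(n_e·A·√(4πDt)) = 107/(0.36 × 120 × 35.31) = 0.07015 kg/m³.
(x−vt)²/(4Dt) = (2.55)²/(4 × 0.0594 × 1670) = 0.01639; exp(−0.01639) = 0.9837.
C = 0.07015 × 0.9837 = 0.0690 kg/m³.

0.0690 kg/m³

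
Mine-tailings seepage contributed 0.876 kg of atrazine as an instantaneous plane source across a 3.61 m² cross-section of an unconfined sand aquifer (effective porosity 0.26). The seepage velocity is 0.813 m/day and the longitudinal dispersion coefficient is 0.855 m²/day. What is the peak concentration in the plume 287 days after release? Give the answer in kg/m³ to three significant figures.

The peak of an instantaneous 1D plume sits at x = vt; there the Gaussian factor is 1 and C_max = M/(n_e·A·√(4πDt)), where n_e·A is the pore area the mass is dissolved in.
√(4πDt) = √(4π × 0.855 × 287) = 55.53 m, so C_max = 0.876/(0.26 × 3.61 × 55.53) = 0.0168 kg/m³.

0.0168 kg/m³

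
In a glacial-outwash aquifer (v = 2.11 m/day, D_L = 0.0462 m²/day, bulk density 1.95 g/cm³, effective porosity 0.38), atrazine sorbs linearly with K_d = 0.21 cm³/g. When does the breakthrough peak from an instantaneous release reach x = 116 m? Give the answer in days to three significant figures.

114 days

Retardation factor R = 1 + ρ_b·K_d/n = 1 + 1.95 × 0.21/0.38 = 2.078.
Sorption retards both mechanisms: v_R = v/R = 1.015 m/day, D_R = D/R = 0.02223 m²/day.
Peak time from v_R²t² + 2D_R t − x² = 0: t = (√(D_R² + v_R²x²) − D_R)/v_R².
√(D_R² + v_R²x²) = √(0.02223² + 1.015² × 116²) = 117.7; v_R² = 1.030.
t = (117.7 − 0.02223)/1.030 = 114 days.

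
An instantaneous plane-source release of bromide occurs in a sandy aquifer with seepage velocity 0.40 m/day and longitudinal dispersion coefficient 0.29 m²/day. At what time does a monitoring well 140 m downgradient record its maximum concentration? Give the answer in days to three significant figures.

For the 1D instantaneous-source solution, setting ∂C/∂t = 0 at fixed x gives v²t² + 2Dt − x² = 0, so t = (√(D² + v²x²) − D)/v².
√(D² + v²x²) = √(0.29² + 0.40² × 140²) = 56.00; v² = 0.16.
t = (56.00 − 0.29)/0.16 = 348 days (vs. the pure-advection estimate x/v = 350 d).

348 days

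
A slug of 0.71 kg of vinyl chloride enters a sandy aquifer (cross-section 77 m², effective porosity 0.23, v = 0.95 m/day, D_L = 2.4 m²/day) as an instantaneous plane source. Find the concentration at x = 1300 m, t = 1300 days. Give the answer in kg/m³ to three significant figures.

0.000144 kg/m³

For an instantaneous plane source, C(x,t) = M/(n_e·A·√(4πDt)) · exp(−(x−vt)²/(4Dt)), with n_e·A the pore (flow) area.
Plume center vt = 0.95 × 1300 = 1235 m, so the well at 1300 m is 65 m downgradient of the peak.
√(4πDt) = 198.0 m, giving peak height M/(n_e·A·√(4πDt)) = 0.71/(0.23 × 77 × 198.0) = 0.0002025 kg/m³.
(x−vt)²/(4Dt) = (65)²/(4 × 2.4 × 1300) = 0.3385; exp(−0.3385) = 0.7128.
C = 0.0002025 × 0.7128 = 0.000144 kg/m³.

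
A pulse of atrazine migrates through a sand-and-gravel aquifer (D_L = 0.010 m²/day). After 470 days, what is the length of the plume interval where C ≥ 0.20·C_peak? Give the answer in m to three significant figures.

The plume is Gaussian with σ = √(2Dt) = √(2 × 0.010 × 470) = 3.066 m.
C/C_peak = exp(−Δx²/(2σ²)) = 0.20 ⇒ Δx = σ·√(−2 ln 0.20) = 3.066 × 1.794 = 5.500 m.
Width = 2Δx = 11.0 m.

11.0 m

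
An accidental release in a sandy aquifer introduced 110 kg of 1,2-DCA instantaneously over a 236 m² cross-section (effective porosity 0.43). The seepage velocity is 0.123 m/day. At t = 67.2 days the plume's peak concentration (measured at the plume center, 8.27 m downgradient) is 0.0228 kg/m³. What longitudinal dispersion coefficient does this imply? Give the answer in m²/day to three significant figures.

At the plume center C_max = M/(n_e·A·√(4πDt)), so D = M²/(4πt·(n_e·A·C_max)²).
n_e·A·C_max = 0.43 × 236 × 0.0228 = 2.314 kg/m.
D = 110²/(4π × 67.2 × 2.314²) = 2.68 m²/day.

2.68 m²/day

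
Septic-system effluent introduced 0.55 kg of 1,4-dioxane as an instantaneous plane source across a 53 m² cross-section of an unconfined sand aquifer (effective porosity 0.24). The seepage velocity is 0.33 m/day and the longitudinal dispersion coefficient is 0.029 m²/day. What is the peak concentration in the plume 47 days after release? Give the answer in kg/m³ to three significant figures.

0.0104 kg/m³

The peak of an instantaneous 1D plume sits at x = vt; there the Gaussian factor is 1 and C_max = M/(n_e·A·√(4πDt)), where n_e·A is the pore area the mass is dissolved in.
√(4πDt) = √(4π × 0.029 × 47) = 4.139 m, so C_max = 0.55/(0.24 × 53 × 4.139) = 0.0104 kg/m³.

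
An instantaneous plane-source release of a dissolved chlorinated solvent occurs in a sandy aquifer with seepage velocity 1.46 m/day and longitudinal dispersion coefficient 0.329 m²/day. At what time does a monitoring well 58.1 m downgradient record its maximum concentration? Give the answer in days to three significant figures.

For the 1D instantaneous-source solution, setting ∂C/∂t = 0 at fixed x gives v²t² + 2Dt − x² = 0, so t = (√(D² + v²x²) − D)/v².
√(D² + v²x²) = √(0.329² + 1.46² × 58.1²) = 84.83; v² = 2.1316.
t = (84.83 − 0.329)/2.1316 = 39.6 days (vs. the pure-advection estimate x/v = 39.8 d).

39.6 days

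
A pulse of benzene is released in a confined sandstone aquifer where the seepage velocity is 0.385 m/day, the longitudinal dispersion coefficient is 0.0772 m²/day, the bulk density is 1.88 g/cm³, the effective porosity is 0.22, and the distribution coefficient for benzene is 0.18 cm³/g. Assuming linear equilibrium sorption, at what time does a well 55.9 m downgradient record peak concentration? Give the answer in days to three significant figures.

Retardation factor R = 1 + ρ_b·K_d/n = 1 + 1.88 × 0.18/0.22 = 2.538.
Sorption retards both mechanisms: v_R = v/R = 0.1517 m/day, D_R = D/R = 0.03042 m²/day.
Peak time from v_R²t² + 2D_R t − x² = 0: t = (√(D_R² + v_R²x²) − D_R)/v_R².
√(D_R² + v_R²x²) = √(0.03042² + 0.1517² × 55.9²) = 8.480; v_R² = 0.02301.
t = (8.480 − 0.03042)/0.02301 = 367 days.

367 days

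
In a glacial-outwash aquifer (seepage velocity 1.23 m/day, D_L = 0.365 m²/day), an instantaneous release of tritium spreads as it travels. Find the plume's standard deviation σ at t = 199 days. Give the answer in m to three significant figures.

12.1 m

Dispersive spreading gives a Gaussian with σ² = 2Dt; advection only shifts the center.
σ = √(2 × 0.365 × 199) = 12.1 m.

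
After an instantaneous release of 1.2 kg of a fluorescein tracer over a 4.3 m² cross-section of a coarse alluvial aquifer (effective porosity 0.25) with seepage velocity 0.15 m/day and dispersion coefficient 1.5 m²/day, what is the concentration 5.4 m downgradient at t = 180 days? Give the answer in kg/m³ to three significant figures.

0.0124 kg/m³

For an instantaneous plane source, C(x,t) = M/(n_e·A·√(4πDt)) · exp(−(x−vt)²/(4Dt)), with n_e·A the pore (flow) area.
Plume center vt = 0.15 × 180 = 27 m, so the well at 5.4 m is 21.6 m upgradient of the peak.
√(4πDt) = 58.25 m, giving peak height M/(n_e·A·√(4πDt)) = 1.2/(0.25 × 4.3 × 58.25) = 0.01916 kg/m³.
(x−vt)²/(4Dt) = (-21.6)²/(4 × 1.5 × 180) = 0.4320; exp(−0.4320) = 0.6492.
C = 0.01916 × 0.6492 = 0.0124 kg/m³.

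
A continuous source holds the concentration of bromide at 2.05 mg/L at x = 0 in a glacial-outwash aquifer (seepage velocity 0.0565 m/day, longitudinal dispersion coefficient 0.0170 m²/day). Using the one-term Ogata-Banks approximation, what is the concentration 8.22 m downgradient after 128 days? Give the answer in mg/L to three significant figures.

For a continuous step input, C/C₀ ≈ ½·erfc((x−vt)/(2√(Dt))).
vt = 0.0565 × 128 = 7.232 m and 2√(Dt) = 2√(0.0170 × 128) = 2.950 m.
Argument (x−vt)/(2√(Dt)) = (8.22 − 7.232)/2.950 = 0.3349; ½·erfc(0.3349) = 0.3179.
C = 2.05 × 0.3179 = 0.652 mg/L.

0.652 mg/L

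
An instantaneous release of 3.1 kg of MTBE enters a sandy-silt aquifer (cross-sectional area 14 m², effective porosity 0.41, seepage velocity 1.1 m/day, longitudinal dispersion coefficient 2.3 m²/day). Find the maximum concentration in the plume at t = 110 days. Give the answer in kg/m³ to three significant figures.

The peak of an instantaneous 1D plume sits at x = vt; there the Gaussian factor is 1 and C_max = M/(n_e·A·√(4πDt)), where n_e·A is the pore area the mass is dissolved in.
√(4πDt) = √(4π × 2.3 × 110) = 56.39 m, so C_max = 3.1/(0.41 × 14 × 56.39) = 0.00958 kg/m³.

0.00958 kg/m³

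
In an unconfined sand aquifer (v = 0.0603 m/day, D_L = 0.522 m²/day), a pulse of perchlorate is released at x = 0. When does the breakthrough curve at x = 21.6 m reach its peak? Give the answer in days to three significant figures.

For the 1D instantaneous-source solution, setting ∂C/∂t = 0 at fixed x gives v²t² + 2Dt − x² = 0, so t = (√(D² + v²x²) − D)/v².
√(D² + v²x²) = √(0.522² + 0.0603² × 21.6²) = 1.403; v² = 0.00363609.
t = (1.403 − 0.522)/0.00363609 = 242 days (vs. the pure-advection estimate x/v = 358 d).

242 days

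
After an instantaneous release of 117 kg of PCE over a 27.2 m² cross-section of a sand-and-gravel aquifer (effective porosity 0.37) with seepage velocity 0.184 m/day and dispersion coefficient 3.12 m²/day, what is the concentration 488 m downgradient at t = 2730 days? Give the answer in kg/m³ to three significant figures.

0.0353 kg/m³

For an instantaneous plane source, C(x,t) = M/(n_e·A·√(4πDt)) · exp(−(x−vt)²/(4Dt)), with n_e·A the pore (flow) area.
Plume center vt = 0.184 × 2730 = 502.32 m, so the well at 488 m is 14.32 m upgradient of the peak.
√(4πDt) = 327.2 m, giving peak height M/(n_e·A·√(4πDt)) = 117/(0.37 × 27.2 × 327.2) = 0.03553 kg/m³.
(x−vt)²/(4Dt) = (-14.32)²/(4 × 3.12 × 2730) = 0.006019; exp(−0.006019) = 0.9940.
C = 0.03553 × 0.9940 = 0.0353 kg/m³.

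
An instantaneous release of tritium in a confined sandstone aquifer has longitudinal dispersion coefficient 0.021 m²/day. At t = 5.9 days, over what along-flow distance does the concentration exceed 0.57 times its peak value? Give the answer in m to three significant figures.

The plume is Gaussian with σ = √(2Dt) = √(2 × 0.021 × 5.9) = 0.4978 m.
C/C_peak = exp(−Δx²/(2σ²)) = 0.57 ⇒ Δx = σ·√(−2 ln 0.57) = 0.4978 × 1.060 = 0.5277 m.
Width = 2Δx = 1.06 m.

1.06 m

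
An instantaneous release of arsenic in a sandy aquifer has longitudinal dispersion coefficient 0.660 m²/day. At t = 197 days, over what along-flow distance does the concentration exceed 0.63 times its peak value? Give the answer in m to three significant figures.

The plume is Gaussian with σ = √(2Dt) = √(2 × 0.660 × 197) = 16.13 m.
C/C_peak = exp(−Δx²/(2σ²)) = 0.63 ⇒ Δx = σ·√(−2 ln 0.63) = 16.13 × 0.9613 = 15.51 m.
Width = 2Δx = 31.0 m.

31.0 m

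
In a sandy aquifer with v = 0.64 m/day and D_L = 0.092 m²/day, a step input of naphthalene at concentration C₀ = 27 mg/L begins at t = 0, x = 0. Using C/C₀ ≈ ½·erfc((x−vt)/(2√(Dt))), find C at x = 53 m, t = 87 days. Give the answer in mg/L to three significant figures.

20.2 mg/L

For a continuous step input, C/C₀ ≈ ½·erfc((x−vt)/(2√(Dt))).
vt = 0.64 × 87 = 55.68 m and 2√(Dt) = 2√(0.092 × 87) = 5.658 m.
Argument (x−vt)/(2√(Dt)) = (53 − 55.68)/5.658 = -0.4737; ½·erfc(-0.4737) = 0.7485.
C = 27 × 0.7485 = 20.2 mg/L.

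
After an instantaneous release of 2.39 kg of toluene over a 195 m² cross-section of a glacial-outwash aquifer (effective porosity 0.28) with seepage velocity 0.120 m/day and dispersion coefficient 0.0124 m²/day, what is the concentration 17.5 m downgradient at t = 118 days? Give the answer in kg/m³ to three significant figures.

0.00152 kg/m³

For an instantaneous plane source, C(x,t) = M/(n_e·A·√(4πDt)) · exp(−(x−vt)²/(4Dt)), with n_e·A the pore (flow) area.
Plume center vt = 0.120 × 118 = 14.16 m, so the well at 17.5 m is 3.34 m downgradient of the peak.
√(4πDt) = 4.288 m, giving peak height M/(n_e·A·√(4πDt)) = 2.39/(0.28 × 195 × 4.288) = 0.01021 kg/m³.
(x−vt)²/(4Dt) = (3.34)²/(4 × 0.0124 × 118) = 1.906; exp(−1.906) = 0.1487.
C = 0.01021 × 0.1487 = 0.00152 kg/m³.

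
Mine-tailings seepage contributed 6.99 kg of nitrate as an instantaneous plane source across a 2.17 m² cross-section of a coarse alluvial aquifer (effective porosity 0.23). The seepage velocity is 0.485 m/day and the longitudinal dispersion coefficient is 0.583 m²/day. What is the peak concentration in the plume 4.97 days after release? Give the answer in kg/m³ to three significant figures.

2.32 kg/m³

The peak of an instantaneous 1D plume sits at x = vt; there the Gaussian factor is 1 and C_max = M/(n_e·A·√(4πDt)), where n_e·A is the pore area the mass is dissolved in.
√(4πDt) = √(4π × 0.583 × 4.97) = 6.034 m, so C_max = 6.99/(0.23 × 2.17 × 6.034) = 2.32 kg/m³.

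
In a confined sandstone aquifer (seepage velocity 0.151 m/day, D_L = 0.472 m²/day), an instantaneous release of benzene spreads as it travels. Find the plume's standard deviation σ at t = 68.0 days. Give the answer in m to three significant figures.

Dispersive spreading gives a Gaussian with σ² = 2Dt; advection only shifts the center.
σ = √(2 × 0.472 × 68.0) = 8.01 m.

8.01 m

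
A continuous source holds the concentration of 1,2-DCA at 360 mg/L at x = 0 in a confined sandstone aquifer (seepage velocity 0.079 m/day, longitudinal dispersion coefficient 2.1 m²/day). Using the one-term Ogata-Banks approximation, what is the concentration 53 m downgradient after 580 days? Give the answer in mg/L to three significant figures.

For a continuous step input, C/C₀ ≈ ½·erfc((x−vt)/(2√(Dt))).
vt = 0.079 × 580 = 45.82 m and 2√(Dt) = 2√(2.1 × 580) = 69.80 m.
Argument (x−vt)/(2√(Dt)) = (53 − 45.82)/69.80 = 0.1029; ½·erfc(0.1029) = 0.4421.
C = 360 × 0.4421 = 159 mg/L.

159 mg/L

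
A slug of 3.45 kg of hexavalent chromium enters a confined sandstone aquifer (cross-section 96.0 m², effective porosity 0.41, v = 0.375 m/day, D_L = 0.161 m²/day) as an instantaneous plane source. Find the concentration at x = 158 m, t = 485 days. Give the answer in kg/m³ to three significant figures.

For an instantaneous plane source, C(x,t) = M/(n_e·A·√(4πDt)) · exp(−(x−vt)²/(4Dt)), with n_e·A the pore (flow) area.
Plume center vt = 0.375 × 485 = 181.875 m, so the well at 158 m is 23.875 m upgradient of the peak.
√(4πDt) = 31.32 m, giving peak height M/(n_e·A·√(4πDt)) = 3.45/(0.41 × 96.0 × 31.32) = 0.002799 kg/m³.
(x−vt)²/(4Dt) = (-23.875)²/(4 × 0.161 × 485) = 1.825; exp(−1.825) = 0.1612.
C = 0.002799 × 0.1612 = 0.000451 kg/m³.

0.000451 kg/m³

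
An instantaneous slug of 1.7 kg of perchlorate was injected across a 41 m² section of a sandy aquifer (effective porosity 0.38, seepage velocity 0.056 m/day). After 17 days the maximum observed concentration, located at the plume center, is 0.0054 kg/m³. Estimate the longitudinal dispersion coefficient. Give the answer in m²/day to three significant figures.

At the plume center C_max = M/(n_e·A·√(4πDt)), so D = M²/(4πt·(n_e·A·C_max)²).
n_e·A·C_max = 0.38 × 41 × 0.0054 = 0.08413 kg/m.
D = 1.7²/(4π × 17 × 0.08413²) = 1.91 m²/day.

1.91 m²/day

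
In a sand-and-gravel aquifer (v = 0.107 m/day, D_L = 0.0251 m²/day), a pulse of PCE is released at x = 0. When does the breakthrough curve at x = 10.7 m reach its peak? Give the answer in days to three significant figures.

For the 1D instantaneous-source solution, setting ∂C/∂t = 0 at fixed x gives v²t² + 2Dt − x² = 0, so t = (√(D² + v²x²) − D)/v².
√(D² + v²x²) = √(0.0251² + 0.107² × 10.7²) = 1.145; v² = 0.011449.
t = (1.145 − 0.0251)/0.011449 = 97.8 days (vs. the pure-advection estimate x/v = 100 d).

97.8 days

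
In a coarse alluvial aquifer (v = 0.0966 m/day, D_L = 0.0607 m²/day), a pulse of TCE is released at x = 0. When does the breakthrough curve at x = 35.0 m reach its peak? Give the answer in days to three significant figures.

356 days

For the 1D instantaneous-source solution, setting ∂C/∂t = 0 at fixed x gives v²t² + 2Dt − x² = 0, so t = (√(D² + v²x²) − D)/v².
√(D² + v²x²) = √(0.0607² + 0.0966² × 35.0²) = 3.382; v² = 0.00933156.
t = (3.382 − 0.0607)/0.00933156 = 356 days (vs. the pure-advection estimate x/v = 362 d).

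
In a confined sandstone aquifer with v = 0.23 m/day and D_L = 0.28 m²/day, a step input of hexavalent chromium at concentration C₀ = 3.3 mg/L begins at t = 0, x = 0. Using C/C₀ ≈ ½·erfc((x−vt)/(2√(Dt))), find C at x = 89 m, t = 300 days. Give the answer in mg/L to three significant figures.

0.203 mg/L

For a continuous step input, C/C₀ ≈ ½·erfc((x−vt)/(2√(Dt))).
vt = 0.23 × 300 = 69 m and 2√(Dt) = 2√(0.28 × 300) = 18.33 m.
Argument (x−vt)/(2√(Dt)) = (89 − 69)/18.33 = 1.091; ½·erfc(1.091) = 0.06143.
C = 3.3 × 0.06143 = 0.203 mg/L.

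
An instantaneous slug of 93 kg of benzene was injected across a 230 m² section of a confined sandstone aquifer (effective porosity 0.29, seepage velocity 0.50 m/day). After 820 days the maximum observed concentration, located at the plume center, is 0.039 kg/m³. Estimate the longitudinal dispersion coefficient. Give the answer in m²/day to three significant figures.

At the plume center C_max = M/(n_e·A·√(4πDt)), so D = M²/(4πt·(n_e·A·C_max)²).
n_e·A·C_max = 0.29 × 230 × 0.039 = 2.601 kg/m.
D = 93²/(4π × 820 × 2.601²) = 0.124 m²/day.

0.124 m²/day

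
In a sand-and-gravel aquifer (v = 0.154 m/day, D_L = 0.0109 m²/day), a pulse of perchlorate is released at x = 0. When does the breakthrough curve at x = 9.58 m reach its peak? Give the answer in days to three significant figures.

61.7 days

For the 1D instantaneous-source solution, setting ∂C/∂t = 0 at fixed x gives v²t² + 2Dt − x² = 0, so t = (√(D² + v²x²) − D)/v².
√(D² + v²x²) = √(0.0109² + 0.154² × 9.58²) = 1.475; v² = 0.023716.
t = (1.475 − 0.0109)/0.023716 = 61.7 days (vs. the pure-advection estimate x/v = 62.2 d).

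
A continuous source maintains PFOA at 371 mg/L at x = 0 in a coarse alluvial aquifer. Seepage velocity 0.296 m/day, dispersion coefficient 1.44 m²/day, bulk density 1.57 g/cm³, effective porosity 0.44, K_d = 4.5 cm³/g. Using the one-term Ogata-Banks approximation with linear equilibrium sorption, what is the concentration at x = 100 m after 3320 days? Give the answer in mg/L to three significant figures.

Retardation factor R = 1 + ρ_b·K_d/n = 1 + 1.57 × 4.5/0.44 = 17.06.
Sorption retards both mechanisms: v_R = v/R = 0.01735 m/day, D_R = D/R = 0.08441 m²/day.
v_R·t = 0.01735 × 3320 = 57.602 m; 2√(D_R t) = 33.48 m; argument = (100 − 57.602)/33.48 = 1.266.
C = C₀ × ½·erfc(1.266) = 371 × 0.03670 = 13.6 mg/L.

13.6 mg/L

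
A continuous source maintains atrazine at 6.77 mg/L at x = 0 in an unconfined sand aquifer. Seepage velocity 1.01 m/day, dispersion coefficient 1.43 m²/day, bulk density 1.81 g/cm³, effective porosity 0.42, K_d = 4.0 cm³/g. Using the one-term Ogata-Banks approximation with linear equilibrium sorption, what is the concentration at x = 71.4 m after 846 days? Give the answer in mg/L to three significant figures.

Retardation factor R = 1 + ρ_b·K_d/n = 1 + 1.81 × 4.0/0.42 = 18.24.
Sorption retards both mechanisms: v_R = v/R = 0.05537 m/day, D_R = D/R = 0.07840 m²/day.
v_R·t = 0.05537 × 846 = 46.84302 m; 2√(D_R t) = 16.29 m; argument = (71.4 − 46.84302)/16.29 = 1.507.
C = C₀ × ½·erfc(1.507) = 6.77 × 0.01654 = 0.112 mg/L.

0.112 mg/L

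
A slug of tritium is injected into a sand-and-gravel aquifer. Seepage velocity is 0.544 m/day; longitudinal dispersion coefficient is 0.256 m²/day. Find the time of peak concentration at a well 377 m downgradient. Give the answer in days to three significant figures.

For the 1D instantaneous-source solution, setting ∂C/∂t = 0 at fixed x gives v²t² + 2Dt − x² = 0, so t = (√(D² + v²x²) − D)/v².
√(D² + v²x²) = √(0.256² + 0.544² × 377²) = 205.1; v² = 0.295936.
t = (205.1 − 0.256)/0.295936 = 692 days (vs. the pure-advection estimate x/v = 693 d).

692 days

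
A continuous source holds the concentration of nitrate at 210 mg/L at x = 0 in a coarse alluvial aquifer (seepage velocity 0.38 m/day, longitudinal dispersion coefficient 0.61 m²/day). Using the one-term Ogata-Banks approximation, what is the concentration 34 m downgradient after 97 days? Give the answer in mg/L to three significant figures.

For a continuous step input, C/C₀ ≈ ½·erfc((x−vt)/(2√(Dt))).
vt = 0.38 × 97 = 36.86 m and 2√(Dt) = 2√(0.61 × 97) = 15.38 m.
Argument (x−vt)/(2√(Dt)) = (34 − 36.86)/15.38 = -0.1860; ½·erfc(-0.1860) = 0.6037.
C = 210 × 0.6037 = 127 mg/L.

127 mg/L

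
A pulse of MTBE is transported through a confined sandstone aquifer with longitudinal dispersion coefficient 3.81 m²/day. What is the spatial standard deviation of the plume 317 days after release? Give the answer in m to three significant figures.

49.1 m

Dispersive spreading gives a Gaussian with σ² = 2Dt; advection only shifts the center.
σ = √(2 × 3.81 × 317) = 49.1 m.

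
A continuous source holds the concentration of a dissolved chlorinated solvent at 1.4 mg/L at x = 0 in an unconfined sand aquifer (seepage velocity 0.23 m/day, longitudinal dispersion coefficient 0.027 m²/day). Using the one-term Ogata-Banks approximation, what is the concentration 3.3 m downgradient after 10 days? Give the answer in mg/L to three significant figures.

For a continuous step input, C/C₀ ≈ ½·erfc((x−vt)/(2√(Dt))).
vt = 0.23 × 10 = 2.3 m and 2√(Dt) = 2√(0.027 × 10) = 1.039 m.
Argument (x−vt)/(2√(Dt)) = (3.3 − 2.3)/1.039 = 0.9625; ½·erfc(0.9625) = 0.08673.
C = 1.4 × 0.08673 = 0.121 mg/L.

0.121 mg/L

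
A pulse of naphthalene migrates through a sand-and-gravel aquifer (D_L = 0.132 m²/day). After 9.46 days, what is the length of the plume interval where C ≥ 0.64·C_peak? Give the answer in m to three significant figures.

The plume is Gaussian with σ = √(2Dt) = √(2 × 0.132 × 9.46) = 1.580 m.
C/C_peak = exp(−Δx²/(2σ²)) = 0.64 ⇒ Δx = σ·√(−2 ln 0.64) = 1.580 × 0.9448 = 1.493 m.
Width = 2Δx = 2.99 m.

2.99 m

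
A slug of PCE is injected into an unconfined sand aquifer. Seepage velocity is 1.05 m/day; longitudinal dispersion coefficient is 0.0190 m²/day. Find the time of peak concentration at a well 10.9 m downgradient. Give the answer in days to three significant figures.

For the 1D instantaneous-source solution, setting ∂C/∂t = 0 at fixed x gives v²t² + 2Dt − x² = 0, so t = (√(D² + v²x²) − D)/v².
√(D² + v²x²) = √(0.0190² + 1.05² × 10.9²) = 11.45; v² = 1.1025.
t = (11.45 − 0.0190)/1.1025 = 10.4 days (vs. the pure-advection estimate x/v = 10.4 d).

10.4 days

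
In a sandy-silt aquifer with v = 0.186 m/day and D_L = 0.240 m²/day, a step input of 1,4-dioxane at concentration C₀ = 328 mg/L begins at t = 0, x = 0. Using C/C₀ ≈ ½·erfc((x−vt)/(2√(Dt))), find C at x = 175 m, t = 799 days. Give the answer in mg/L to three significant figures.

For a continuous step input, C/C₀ ≈ ½·erfc((x−vt)/(2√(Dt))).
vt = 0.186 × 799 = 148.614 m and 2√(Dt) = 2√(0.240 × 799) = 27.70 m.
Argument (x−vt)/(2√(Dt)) = (175 − 148.614)/27.70 = 0.9526; ½·erfc(0.9526) = 0.08896.
C = 328 × 0.08896 = 29.2 mg/L.

29.2 mg/L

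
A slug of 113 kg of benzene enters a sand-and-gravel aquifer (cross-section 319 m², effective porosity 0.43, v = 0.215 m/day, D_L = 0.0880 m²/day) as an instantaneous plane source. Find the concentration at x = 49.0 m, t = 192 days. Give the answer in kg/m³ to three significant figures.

0.0234 kg/m³

For an instantaneous plane source, C(x,t) = M/(n_e·A·√(4πDt)) · exp(−(x−vt)²/(4Dt)), with n_e·A the pore (flow) area.
Plume center vt = 0.215 × 192 = 41.28 m, so the well at 49.0 m is 7.72 m downgradient of the peak.
√(4πDt) = 14.57 m, giving peak height M/(n_e·A·√(4πDt)) = 113/(0.43 × 319 × 14.57) = 0.05654 kg/m³.
(x−vt)²/(4Dt) = (7.72)²/(4 × 0.0880 × 192) = 0.8818; exp(−0.8818) = 0.4140.
C = 0.05654 × 0.4140 = 0.0234 kg/m³.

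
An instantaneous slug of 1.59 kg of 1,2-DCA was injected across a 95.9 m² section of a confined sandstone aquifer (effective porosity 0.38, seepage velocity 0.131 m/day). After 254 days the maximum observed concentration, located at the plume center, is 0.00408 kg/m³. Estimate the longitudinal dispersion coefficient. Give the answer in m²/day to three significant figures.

At the plume center C_max = M/(n_e·A·√(4πDt)), so D = M²/(4πt·(n_e·A·C_max)²).
n_e·A·C_max = 0.38 × 95.9 × 0.00408 = 0.1487 kg/m.
D = 1.59²/(4π × 254 × 0.1487²) = 0.0358 m²/day.

0.0358 m²/day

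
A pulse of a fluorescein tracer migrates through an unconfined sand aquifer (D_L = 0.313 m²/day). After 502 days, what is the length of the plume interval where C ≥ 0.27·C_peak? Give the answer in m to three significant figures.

The plume is Gaussian with σ = √(2Dt) = √(2 × 0.313 × 502) = 17.73 m.
C/C_peak = exp(−Δx²/(2σ²)) = 0.27 ⇒ Δx = σ·√(−2 ln 0.27) = 17.73 × 1.618 = 28.69 m.
Width = 2Δx = 57.4 m.

57.4 m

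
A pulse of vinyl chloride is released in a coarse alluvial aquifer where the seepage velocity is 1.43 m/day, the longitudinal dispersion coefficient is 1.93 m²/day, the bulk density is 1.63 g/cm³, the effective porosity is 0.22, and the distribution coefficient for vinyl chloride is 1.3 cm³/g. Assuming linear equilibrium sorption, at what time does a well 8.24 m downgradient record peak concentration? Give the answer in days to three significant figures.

Retardation factor R = 1 + ρ_b·K_d/n = 1 + 1.63 × 1.3/0.22 = 10.63.
Sorption retards both mechanisms: v_R = v/R = 0.1345 m/day, D_R = D/R = 0.1816 m²/day.
Peak time from v_R²t² + 2D_R t − x² = 0: t = (√(D_R² + v_R²x²) − D_R)/v_R².
√(D_R² + v_R²x²) = √(0.1816² + 0.1345² × 8.24²) = 1.123; v_R² = 0.01809.
t = (1.123 − 0.1816)/0.01809 = 52.0 days.

52.0 days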